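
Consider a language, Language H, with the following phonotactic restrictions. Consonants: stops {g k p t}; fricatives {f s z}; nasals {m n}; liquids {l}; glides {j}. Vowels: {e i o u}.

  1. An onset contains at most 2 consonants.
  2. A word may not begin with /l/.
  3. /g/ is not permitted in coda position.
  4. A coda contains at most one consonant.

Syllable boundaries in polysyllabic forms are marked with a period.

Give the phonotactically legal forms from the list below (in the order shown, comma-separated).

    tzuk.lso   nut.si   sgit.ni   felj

tzuk.lso — σ1 onset /tz/ (2C), coda /k/ ok; σ2 onset /ls/ (2C), coda /∅/ ok → phonotactically legal
nut.si — σ1 onset /n/, coda /t/ ok; σ2 onset /s/, coda /∅/ ok → phonotactically legal
sgit.ni — σ1 onset /sg/ (2C), coda /t/ ok; σ2 onset /n/, coda /∅/ ok → phonotactically legal
felj — violates constraint 4: syllable 1 coda /lj/ has 2 consonants (> 1) → phonotactically illegal

tzuk.lso, nut.si, sgit.ni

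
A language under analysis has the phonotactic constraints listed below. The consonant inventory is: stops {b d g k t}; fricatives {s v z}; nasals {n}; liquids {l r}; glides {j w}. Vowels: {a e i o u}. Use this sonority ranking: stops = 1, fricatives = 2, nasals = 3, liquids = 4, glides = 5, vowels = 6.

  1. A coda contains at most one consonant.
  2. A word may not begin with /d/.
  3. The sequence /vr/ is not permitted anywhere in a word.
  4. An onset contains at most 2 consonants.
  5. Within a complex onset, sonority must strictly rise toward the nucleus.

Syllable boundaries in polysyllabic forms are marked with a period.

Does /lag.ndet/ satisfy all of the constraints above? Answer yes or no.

no

/lag.ndet/ — violates constraint 5: syllable 2 onset /nd/: /n/ (nasal, 3) → /d/ (stop, 1) does not rise → not permitted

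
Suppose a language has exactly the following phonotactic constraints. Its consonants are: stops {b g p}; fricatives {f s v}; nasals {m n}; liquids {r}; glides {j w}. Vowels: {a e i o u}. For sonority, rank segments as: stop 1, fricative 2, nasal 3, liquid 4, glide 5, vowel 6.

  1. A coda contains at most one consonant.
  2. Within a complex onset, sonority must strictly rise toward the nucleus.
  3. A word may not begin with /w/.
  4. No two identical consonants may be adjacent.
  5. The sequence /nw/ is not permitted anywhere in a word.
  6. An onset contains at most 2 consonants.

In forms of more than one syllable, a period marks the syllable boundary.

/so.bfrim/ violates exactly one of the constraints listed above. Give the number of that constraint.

/so.bfrim/: syllable 2 onset /bfr/ has 3 consonants (> 2).
This is a violation of constraint 6: "An onset contains at most 2 consonants."
The remaining constraints (1, 2, 3, 4, 5) are satisfied.

6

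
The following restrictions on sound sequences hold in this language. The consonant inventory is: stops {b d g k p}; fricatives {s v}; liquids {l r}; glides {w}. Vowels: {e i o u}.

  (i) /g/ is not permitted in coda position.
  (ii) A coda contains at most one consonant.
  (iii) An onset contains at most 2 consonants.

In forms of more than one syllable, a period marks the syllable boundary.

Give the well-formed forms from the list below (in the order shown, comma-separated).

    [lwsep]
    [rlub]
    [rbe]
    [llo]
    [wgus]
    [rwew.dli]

[rlub], [rbe], [llo], [wgus], [rwew.dli]

[lwsep] — violates constraint (iii): syllable 1 onset /lws/ has 3 consonants (> 2) → ill-formed
[rlub] — σ1 onset /rl/ (2C), coda /b/ ok → well-formed
[rbe] — σ1 onset /rb/ (2C), coda /∅/ ok → well-formed
[llo] — σ1 onset /ll/ (2C), coda /∅/ ok → well-formed
[wgus] — σ1 onset /wg/ (2C), coda /s/ ok → well-formed
[rwew.dli] — σ1 onset /rw/ (2C), coda /w/ ok; σ2 onset /dl/ (2C), coda /∅/ ok → well-formed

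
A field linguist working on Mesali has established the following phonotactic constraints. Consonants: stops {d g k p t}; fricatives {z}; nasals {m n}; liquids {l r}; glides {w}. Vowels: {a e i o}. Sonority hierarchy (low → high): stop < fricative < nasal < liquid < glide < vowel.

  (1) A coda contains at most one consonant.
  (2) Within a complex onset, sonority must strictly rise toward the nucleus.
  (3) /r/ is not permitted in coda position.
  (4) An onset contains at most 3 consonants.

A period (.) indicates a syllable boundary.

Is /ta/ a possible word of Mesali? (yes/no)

/ta/ — σ1 onset /t/, coda /∅/ ok → licit

yes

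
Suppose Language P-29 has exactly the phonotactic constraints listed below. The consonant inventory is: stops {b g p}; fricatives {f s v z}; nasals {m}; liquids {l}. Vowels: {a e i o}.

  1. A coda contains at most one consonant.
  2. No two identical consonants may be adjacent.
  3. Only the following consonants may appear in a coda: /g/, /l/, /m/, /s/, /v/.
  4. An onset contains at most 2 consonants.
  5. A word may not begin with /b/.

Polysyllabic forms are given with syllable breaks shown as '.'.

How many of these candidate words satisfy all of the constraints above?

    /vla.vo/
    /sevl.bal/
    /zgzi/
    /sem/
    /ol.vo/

3

/vla.vo/ — σ1 onset /vl/ (2C), coda /∅/ ok; σ2 onset /v/, coda /∅/ ok → licit
/sevl.bal/ — violates constraint 1: syllable 1 coda /vl/ has 2 consonants (> 1) → illicit
/zgzi/ — violates constraint 4: syllable 1 onset /zgz/ has 3 consonants (> 2) → illicit
/sem/ — σ1 onset /s/, coda /m/ ok → licit
/ol.vo/ — σ1 onset /∅/, coda /l/ ok; σ2 onset /v/, coda /∅/ ok → licit
Licit: /vla.vo/, /sem/, /ol.vo/ → 3.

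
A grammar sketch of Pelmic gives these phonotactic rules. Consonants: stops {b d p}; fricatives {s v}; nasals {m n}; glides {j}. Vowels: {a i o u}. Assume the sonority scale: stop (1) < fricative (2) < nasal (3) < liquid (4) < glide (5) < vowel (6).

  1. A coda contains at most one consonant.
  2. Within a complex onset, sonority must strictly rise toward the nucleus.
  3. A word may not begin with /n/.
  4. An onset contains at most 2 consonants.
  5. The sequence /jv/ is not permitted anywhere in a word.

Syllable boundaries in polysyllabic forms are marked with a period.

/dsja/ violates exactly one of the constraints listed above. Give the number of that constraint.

4

/dsja/: syllable 1 onset /dsj/ has 3 consonants (> 2).
This is a violation of constraint 4: "An onset contains at most 2 consonants."
The remaining constraints (1, 2, 3, 5) are satisfied.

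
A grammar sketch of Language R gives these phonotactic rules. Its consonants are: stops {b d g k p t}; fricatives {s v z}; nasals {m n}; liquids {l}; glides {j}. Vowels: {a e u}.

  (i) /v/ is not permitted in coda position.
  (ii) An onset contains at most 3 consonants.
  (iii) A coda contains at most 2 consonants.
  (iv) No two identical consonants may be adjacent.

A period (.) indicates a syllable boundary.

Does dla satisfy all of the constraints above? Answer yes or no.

dla — σ1 onset /dl/ (2C), coda /∅/ ok → phonotactically legal

yes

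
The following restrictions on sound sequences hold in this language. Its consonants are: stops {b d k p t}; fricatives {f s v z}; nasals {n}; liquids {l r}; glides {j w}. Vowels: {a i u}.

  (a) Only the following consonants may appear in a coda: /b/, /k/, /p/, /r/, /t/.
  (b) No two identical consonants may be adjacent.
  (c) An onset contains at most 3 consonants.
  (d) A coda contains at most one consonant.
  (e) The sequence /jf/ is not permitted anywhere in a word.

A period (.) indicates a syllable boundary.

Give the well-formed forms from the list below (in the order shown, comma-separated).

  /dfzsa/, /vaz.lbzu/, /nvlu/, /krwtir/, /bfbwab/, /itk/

/nvlu/

/dfzsa/ — violates constraint (c): syllable 1 onset /dfzs/ has 4 consonants (> 3) → ill-formed
/vaz.lbzu/ — violates constraint (a): syllable 1 coda contains /z/, which is not a licensed coda consonant → ill-formed
/nvlu/ — σ1 onset /nvl/ (3C), coda /∅/ ok → well-formed
/krwtir/ — violates constraint (c): syllable 1 onset /krwt/ has 4 consonants (> 3) → ill-formed
/bfbwab/ — violates constraint (c): syllable 1 onset /bfbw/ has 4 consonants (> 3) → ill-formed
/itk/ — violates constraint (d): syllable 1 coda /tk/ has 2 consonants (> 1) → ill-formed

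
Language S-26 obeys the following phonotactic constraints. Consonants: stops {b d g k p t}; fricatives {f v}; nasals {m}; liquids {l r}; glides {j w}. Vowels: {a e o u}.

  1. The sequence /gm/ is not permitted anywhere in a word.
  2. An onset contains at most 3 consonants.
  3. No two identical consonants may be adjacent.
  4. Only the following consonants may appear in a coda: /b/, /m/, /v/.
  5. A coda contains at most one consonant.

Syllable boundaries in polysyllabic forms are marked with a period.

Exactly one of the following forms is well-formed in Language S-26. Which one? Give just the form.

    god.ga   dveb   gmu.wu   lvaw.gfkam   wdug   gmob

dveb

god.ga — violates constraint 4: syllable 1 coda contains /d/, which is not a licensed coda consonant → ill-formed
dveb — σ1 onset /dv/ (2C), coda /b/ ok → well-formed
gmu.wu — violates constraint 1: contains banned sequence /gm/ → ill-formed
lvaw.gfkam — violates constraint 4: syllable 1 coda contains /w/, which is not a licensed coda consonant → ill-formed
wdug — violates constraint 4: syllable 1 coda contains /g/, which is not a licensed coda consonant → ill-formed
gmob — violates constraint 1: contains banned sequence /gm/ → ill-formed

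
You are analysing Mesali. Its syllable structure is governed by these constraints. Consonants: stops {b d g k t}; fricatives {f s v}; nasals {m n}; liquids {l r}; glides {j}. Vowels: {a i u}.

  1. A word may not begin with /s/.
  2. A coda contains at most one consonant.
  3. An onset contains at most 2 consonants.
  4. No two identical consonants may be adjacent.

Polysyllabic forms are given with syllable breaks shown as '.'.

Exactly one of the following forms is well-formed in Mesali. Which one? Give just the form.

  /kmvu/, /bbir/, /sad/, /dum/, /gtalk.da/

/kmvu/ — violates constraint 3: syllable 1 onset /kmv/ has 3 consonants (> 2) → ill-formed
/bbir/ — violates constraint 4: adjacent identical consonants /bb/ → ill-formed
/sad/ — violates constraint 1: word begins with /s/ → ill-formed
/dum/ — σ1 onset /d/, coda /m/ ok → well-formed
/gtalk.da/ — violates constraint 2: syllable 1 coda /lk/ has 2 consonants (> 1) → ill-formed

/dum/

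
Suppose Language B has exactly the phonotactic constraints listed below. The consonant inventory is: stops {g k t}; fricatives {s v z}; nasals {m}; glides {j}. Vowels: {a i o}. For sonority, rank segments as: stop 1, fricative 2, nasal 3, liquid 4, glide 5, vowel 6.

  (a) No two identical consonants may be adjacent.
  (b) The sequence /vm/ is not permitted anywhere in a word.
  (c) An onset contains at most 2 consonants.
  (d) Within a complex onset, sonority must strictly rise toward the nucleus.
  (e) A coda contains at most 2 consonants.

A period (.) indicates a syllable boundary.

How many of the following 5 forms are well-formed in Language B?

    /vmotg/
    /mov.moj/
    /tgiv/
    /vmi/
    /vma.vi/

0

/vmotg/ — violates constraint (b): contains banned sequence /vm/ → ill-formed
/mov.moj/ — violates constraint (b): contains banned sequence /vm/ → ill-formed
/tgiv/ — violates constraint (d): syllable 1 onset /tg/: /t/ (stop, 1) → /g/ (stop, 1) does not rise → ill-formed
/vmi/ — violates constraint (b): contains banned sequence /vm/ → ill-formed
/vma.vi/ — violates constraint (b): contains banned sequence /vm/ → ill-formed
No form is well-formed → 0.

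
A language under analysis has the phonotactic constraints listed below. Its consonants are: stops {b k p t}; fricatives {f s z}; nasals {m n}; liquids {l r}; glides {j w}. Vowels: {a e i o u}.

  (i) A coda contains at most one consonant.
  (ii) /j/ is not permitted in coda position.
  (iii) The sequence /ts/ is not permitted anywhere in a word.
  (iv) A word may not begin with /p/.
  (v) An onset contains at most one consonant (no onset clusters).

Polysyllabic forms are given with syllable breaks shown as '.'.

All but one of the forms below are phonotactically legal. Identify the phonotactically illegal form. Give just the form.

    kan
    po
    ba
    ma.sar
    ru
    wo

kan — σ1 onset /k/, coda /n/ ok → phonotactically legal
po — violates constraint (iv): word begins with /p/ → phonotactically illegal
ba — σ1 onset /b/, coda /∅/ ok → phonotactically legal
ma.sar — σ1 onset /m/, coda /∅/ ok; σ2 onset /s/, coda /r/ ok → phonotactically legal
ru — σ1 onset /r/, coda /∅/ ok → phonotactically legal
wo — σ1 onset /w/, coda /∅/ ok → phonotactically legal

po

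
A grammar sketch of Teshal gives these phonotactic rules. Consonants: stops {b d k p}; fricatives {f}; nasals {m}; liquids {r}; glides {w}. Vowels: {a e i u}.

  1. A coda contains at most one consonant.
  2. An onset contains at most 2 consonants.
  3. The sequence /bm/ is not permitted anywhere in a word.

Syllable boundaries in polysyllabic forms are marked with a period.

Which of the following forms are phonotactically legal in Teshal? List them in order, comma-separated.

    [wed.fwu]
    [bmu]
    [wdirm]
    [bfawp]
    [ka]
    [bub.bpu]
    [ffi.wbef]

[wed.fwu], [ka], [bub.bpu], [ffi.wbef]

[wed.fwu] — σ1 onset /w/, coda /d/ ok; σ2 onset /fw/ (2C), coda /∅/ ok → phonotactically legal
[bmu] — violates constraint 3: contains banned sequence /bm/ → phonotactically illegal
[wdirm] — violates constraint 1: syllable 1 coda /rm/ has 2 consonants (> 1) → phonotactically illegal
[bfawp] — violates constraint 1: syllable 1 coda /wp/ has 2 consonants (> 1) → phonotactically illegal
[ka] — σ1 onset /k/, coda /∅/ ok → phonotactically legal
[bub.bpu] — σ1 onset /b/, coda /b/ ok; σ2 onset /bp/ (2C), coda /∅/ ok → phonotactically legal
[ffi.wbef] — σ1 onset /ff/ (2C), coda /∅/ ok; σ2 onset /wb/ (2C), coda /f/ ok → phonotactically legal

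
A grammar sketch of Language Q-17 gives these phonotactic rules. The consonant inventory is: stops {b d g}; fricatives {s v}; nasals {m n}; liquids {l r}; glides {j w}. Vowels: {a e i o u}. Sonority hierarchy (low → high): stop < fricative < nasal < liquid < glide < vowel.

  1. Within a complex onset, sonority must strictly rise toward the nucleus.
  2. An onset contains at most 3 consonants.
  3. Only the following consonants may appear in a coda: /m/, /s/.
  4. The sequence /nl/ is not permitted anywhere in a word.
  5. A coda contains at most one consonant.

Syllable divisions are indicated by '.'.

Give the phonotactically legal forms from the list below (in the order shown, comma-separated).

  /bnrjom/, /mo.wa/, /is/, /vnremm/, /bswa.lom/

/mo.wa/, /is/, /bswa.lom/

/bnrjom/ — violates constraint 2: syllable 1 onset /bnrj/ has 4 consonants (> 3) → phonotactically illegal
/mo.wa/ — σ1 onset /m/, coda /∅/ ok; σ2 onset /w/, coda /∅/ ok → phonotactically legal
/is/ — σ1 onset /∅/, coda /s/ ok → phonotactically legal
/vnremm/ — violates constraint 5: syllable 1 coda /mm/ has 2 consonants (> 1) → phonotactically illegal
/bswa.lom/ — σ1 onset /bsw/ (1→2→5 rises), coda /∅/ ok; σ2 onset /l/, coda /m/ ok → phonotactically legal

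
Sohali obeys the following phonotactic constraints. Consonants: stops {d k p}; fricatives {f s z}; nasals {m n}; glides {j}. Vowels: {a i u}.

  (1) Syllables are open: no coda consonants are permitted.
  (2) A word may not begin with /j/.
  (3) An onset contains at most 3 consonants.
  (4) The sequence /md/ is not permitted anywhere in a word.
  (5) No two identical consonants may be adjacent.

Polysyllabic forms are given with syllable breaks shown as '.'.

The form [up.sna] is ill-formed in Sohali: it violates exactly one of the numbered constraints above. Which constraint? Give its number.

[up.sna]: syllable 1 coda /p/ has 1 consonant (> 0).
This is a violation of constraint 1: "Syllables are open: no coda consonants are permitted."
The remaining constraints (2, 3, 4, 5) are satisfied.

1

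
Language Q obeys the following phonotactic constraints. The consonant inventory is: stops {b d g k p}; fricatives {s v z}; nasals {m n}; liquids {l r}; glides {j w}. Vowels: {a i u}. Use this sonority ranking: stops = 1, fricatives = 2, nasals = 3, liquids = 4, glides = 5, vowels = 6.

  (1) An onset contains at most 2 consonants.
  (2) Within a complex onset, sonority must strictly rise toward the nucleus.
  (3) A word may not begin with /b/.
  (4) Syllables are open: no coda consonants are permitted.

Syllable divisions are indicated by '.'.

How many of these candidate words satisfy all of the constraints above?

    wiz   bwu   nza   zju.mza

0

wiz — violates constraint 4: syllable 1 coda /z/ has 1 consonant (> 0) → ill-formed
bwu — violates constraint 3: word begins with /b/ → ill-formed
nza — violates constraint 2: syllable 1 onset /nz/: /n/ (nasal, 3) → /z/ (fricative, 2) does not rise → ill-formed
zju.mza — violates constraint 2: syllable 2 onset /mz/: /m/ (nasal, 3) → /z/ (fricative, 2) does not rise → ill-formed
No form is well-formed → 0.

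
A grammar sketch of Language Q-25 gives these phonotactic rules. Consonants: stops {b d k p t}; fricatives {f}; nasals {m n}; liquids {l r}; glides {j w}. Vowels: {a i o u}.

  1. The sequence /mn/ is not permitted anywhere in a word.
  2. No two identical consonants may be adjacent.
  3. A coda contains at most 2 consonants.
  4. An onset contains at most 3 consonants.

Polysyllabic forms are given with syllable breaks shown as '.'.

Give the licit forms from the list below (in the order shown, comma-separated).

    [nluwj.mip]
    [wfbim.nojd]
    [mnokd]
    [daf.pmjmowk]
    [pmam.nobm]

[nluwj.mip] — σ1 onset /nl/ (2C), coda /wj/ (2C) ok; σ2 onset /m/, coda /p/ ok → licit
[wfbim.nojd] — violates constraint 1: contains banned sequence /mn/ → illicit
[mnokd] — violates constraint 1: contains banned sequence /mn/ → illicit
[daf.pmjmowk] — violates constraint 4: syllable 2 onset /pmjm/ has 4 consonants (> 3) → illicit
[pmam.nobm] — violates constraint 1: contains banned sequence /mn/ → illicit

[nluwj.mip]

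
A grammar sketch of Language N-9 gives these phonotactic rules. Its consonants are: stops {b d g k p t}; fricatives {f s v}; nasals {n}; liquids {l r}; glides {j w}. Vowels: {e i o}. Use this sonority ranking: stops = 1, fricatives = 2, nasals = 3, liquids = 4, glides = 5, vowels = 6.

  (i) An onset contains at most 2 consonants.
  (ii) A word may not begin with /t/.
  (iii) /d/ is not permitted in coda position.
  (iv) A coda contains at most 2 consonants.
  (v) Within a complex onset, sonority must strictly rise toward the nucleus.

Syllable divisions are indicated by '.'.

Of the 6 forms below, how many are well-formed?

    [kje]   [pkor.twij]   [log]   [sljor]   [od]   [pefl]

3

[kje] — σ1 onset /kj/ (1→5 rises), coda /∅/ ok → well-formed
[pkor.twij] — violates constraint (v): syllable 1 onset /pk/: /p/ (stop, 1) → /k/ (stop, 1) does not rise → ill-formed
[log] — σ1 onset /l/, coda /g/ ok → well-formed
[sljor] — violates constraint (i): syllable 1 onset /slj/ has 3 consonants (> 2) → ill-formed
[od] — violates constraint (iii): syllable 1 coda contains /d/ → ill-formed
[pefl] — σ1 onset /p/, coda /fl/ (2C) ok → well-formed
Well-formed: [kje], [log], [pefl] → 3.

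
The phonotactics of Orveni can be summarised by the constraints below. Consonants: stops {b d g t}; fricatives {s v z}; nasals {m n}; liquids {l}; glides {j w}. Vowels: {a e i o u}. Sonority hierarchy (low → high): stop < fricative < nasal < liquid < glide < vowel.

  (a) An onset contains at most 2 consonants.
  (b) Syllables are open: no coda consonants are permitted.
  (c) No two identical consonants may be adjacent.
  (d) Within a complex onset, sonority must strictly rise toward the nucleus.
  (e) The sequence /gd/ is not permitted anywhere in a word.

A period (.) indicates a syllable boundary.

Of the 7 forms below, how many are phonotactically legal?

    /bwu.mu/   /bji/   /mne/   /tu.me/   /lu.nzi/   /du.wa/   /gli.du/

5

/bwu.mu/ — σ1 onset /bw/ (1→5 rises), coda /∅/ ok; σ2 onset /m/, coda /∅/ ok → phonotactically legal
/bji/ — σ1 onset /bj/ (1→5 rises), coda /∅/ ok → phonotactically legal
/mne/ — violates constraint (d): syllable 1 onset /mn/: /m/ (nasal, 3) → /n/ (nasal, 3) does not rise → phonotactically illegal
/tu.me/ — σ1 onset /t/, coda /∅/ ok; σ2 onset /m/, coda /∅/ ok → phonotactically legal
/lu.nzi/ — violates constraint (d): syllable 2 onset /nz/: /n/ (nasal, 3) → /z/ (fricative, 2) does not rise → phonotactically illegal
/du.wa/ — σ1 onset /d/, coda /∅/ ok; σ2 onset /w/, coda /∅/ ok → phonotactically legal
/gli.du/ — σ1 onset /gl/ (1→4 rises), coda /∅/ ok; σ2 onset /d/, coda /∅/ ok → phonotactically legal
Phonotactically legal: /bwu.mu/, /bji/, /tu.me/, /du.wa/, /gli.du/ → 5.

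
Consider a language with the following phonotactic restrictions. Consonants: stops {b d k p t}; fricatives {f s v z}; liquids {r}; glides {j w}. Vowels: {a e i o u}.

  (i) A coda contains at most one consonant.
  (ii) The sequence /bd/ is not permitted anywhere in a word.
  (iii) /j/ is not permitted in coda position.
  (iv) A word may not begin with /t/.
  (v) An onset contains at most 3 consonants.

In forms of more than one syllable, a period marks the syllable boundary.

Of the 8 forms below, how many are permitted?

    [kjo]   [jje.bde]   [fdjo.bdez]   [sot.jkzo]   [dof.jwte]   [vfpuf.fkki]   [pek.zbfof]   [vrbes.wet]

[kjo] — σ1 onset /kj/ (2C), coda /∅/ ok → permitted
[jje.bde] — violates constraint (ii): contains banned sequence /bd/ → not permitted
[fdjo.bdez] — violates constraint (ii): contains banned sequence /bd/ → not permitted
[sot.jkzo] — σ1 onset /s/, coda /t/ ok; σ2 onset /jkz/ (3C), coda /∅/ ok → permitted
[dof.jwte] — σ1 onset /d/, coda /f/ ok; σ2 onset /jwt/ (3C), coda /∅/ ok → permitted
[vfpuf.fkki] — σ1 onset /vfp/ (3C), coda /f/ ok; σ2 onset /fkk/ (3C), coda /∅/ ok → permitted
[pek.zbfof] — σ1 onset /p/, coda /k/ ok; σ2 onset /zbf/ (3C), coda /f/ ok → permitted
[vrbes.wet] — σ1 onset /vrb/ (3C), coda /s/ ok; σ2 onset /w/, coda /t/ ok → permitted
Permitted: [kjo], [sot.jkzo], [dof.jwte], [vfpuf.fkki], [pek.zbfof], [vrbes.wet] → 6.

6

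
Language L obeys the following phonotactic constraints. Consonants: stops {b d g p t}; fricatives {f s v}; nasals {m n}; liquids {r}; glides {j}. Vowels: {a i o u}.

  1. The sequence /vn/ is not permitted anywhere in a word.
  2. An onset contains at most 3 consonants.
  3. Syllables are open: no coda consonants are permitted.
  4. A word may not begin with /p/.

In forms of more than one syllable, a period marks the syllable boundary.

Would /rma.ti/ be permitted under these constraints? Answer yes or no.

/rma.ti/ — σ1 onset /rm/ (2C), coda /∅/ ok; σ2 onset /t/, coda /∅/ ok → permitted

yes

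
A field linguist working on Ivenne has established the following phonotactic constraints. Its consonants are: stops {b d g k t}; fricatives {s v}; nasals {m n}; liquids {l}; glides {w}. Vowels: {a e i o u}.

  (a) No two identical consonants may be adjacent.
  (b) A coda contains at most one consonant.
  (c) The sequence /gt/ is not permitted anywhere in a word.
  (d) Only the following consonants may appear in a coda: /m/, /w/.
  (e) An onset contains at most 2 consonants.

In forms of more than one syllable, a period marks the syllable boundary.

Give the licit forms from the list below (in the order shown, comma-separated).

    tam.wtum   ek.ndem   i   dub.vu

tam.wtum, i

tam.wtum — σ1 onset /t/, coda /m/ ok; σ2 onset /wt/ (2C), coda /m/ ok → licit
ek.ndem — violates constraint (d): syllable 1 coda contains /k/, which is not a licensed coda consonant → illicit
i — σ1 onset /∅/, coda /∅/ ok → licit
dub.vu — violates constraint (d): syllable 1 coda contains /b/, which is not a licensed coda consonant → illicit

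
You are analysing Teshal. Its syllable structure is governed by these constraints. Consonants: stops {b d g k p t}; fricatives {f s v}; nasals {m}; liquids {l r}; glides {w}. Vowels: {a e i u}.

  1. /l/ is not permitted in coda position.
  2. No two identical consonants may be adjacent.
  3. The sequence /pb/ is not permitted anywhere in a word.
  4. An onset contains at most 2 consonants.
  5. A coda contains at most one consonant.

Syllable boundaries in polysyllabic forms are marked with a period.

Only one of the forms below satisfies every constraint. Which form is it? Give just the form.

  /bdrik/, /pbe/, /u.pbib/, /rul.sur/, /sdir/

/sdir/

/bdrik/ — violates constraint 4: syllable 1 onset /bdr/ has 3 consonants (> 2) → ill-formed
/pbe/ — violates constraint 3: contains banned sequence /pb/ → ill-formed
/u.pbib/ — violates constraint 3: contains banned sequence /pb/ → ill-formed
/rul.sur/ — violates constraint 1: syllable 1 coda contains /l/ → ill-formed
/sdir/ — σ1 onset /sd/ (2C), coda /r/ ok → well-formed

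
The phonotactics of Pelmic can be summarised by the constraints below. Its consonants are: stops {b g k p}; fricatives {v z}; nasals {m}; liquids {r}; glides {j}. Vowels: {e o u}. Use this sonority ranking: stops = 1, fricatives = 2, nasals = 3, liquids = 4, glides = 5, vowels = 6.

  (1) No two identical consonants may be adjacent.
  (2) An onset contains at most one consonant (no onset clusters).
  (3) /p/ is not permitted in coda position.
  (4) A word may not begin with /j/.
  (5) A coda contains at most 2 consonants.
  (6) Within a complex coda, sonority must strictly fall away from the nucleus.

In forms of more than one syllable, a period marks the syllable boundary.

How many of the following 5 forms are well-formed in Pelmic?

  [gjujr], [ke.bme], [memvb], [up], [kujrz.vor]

0

[gjujr] — violates constraint 2: syllable 1 onset /gj/ has 2 consonants (> 1) → ill-formed
[ke.bme] — violates constraint 2: syllable 2 onset /bm/ has 2 consonants (> 1) → ill-formed
[memvb] — violates constraint 5: syllable 1 coda /mvb/ has 3 consonants (> 2) → ill-formed
[up] — violates constraint 3: syllable 1 coda contains /p/ → ill-formed
[kujrz.vor] — violates constraint 5: syllable 1 coda /jrz/ has 3 consonants (> 2) → ill-formed
No form is well-formed → 0.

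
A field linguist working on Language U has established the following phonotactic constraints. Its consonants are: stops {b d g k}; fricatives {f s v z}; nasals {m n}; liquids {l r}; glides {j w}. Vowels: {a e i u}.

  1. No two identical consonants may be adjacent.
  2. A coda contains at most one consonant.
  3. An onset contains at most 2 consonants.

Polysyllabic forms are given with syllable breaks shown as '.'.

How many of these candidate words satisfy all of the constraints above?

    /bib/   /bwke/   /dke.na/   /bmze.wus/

2

/bib/ — σ1 onset /b/, coda /b/ ok → well-formed
/bwke/ — violates constraint 3: syllable 1 onset /bwk/ has 3 consonants (> 2) → ill-formed
/dke.na/ — σ1 onset /dk/ (2C), coda /∅/ ok; σ2 onset /n/, coda /∅/ ok → well-formed
/bmze.wus/ — violates constraint 3: syllable 1 onset /bmz/ has 3 consonants (> 2) → ill-formed
Well-formed: /bib/, /dke.na/ → 2.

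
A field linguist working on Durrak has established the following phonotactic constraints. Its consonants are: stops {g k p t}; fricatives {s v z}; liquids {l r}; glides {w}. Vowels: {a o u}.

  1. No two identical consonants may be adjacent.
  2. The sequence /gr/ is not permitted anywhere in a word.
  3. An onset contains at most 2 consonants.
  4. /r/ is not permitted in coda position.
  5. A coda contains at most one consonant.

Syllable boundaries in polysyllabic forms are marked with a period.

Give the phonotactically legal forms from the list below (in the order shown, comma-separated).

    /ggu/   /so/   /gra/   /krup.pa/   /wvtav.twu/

/ggu/ — violates constraint 1: adjacent identical consonants /gg/ → phonotactically illegal
/so/ — σ1 onset /s/, coda /∅/ ok → phonotactically legal
/gra/ — violates constraint 2: contains banned sequence /gr/ → phonotactically illegal
/krup.pa/ — violates constraint 1: adjacent identical consonants /pp/ → phonotactically illegal
/wvtav.twu/ — violates constraint 3: syllable 1 onset /wvt/ has 3 consonants (> 2) → phonotactically illegal

/so/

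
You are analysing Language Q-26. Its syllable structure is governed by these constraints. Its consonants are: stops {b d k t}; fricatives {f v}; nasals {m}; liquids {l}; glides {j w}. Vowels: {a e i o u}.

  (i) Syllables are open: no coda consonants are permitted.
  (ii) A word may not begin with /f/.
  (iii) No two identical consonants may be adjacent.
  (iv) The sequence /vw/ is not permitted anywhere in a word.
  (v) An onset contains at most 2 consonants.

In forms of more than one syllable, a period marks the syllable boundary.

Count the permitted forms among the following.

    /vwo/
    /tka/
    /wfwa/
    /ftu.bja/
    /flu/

/vwo/ — violates constraint (iv): contains banned sequence /vw/ → not permitted
/tka/ — σ1 onset /tk/ (2C), coda /∅/ ok → permitted
/wfwa/ — violates constraint (v): syllable 1 onset /wfw/ has 3 consonants (> 2) → not permitted
/ftu.bja/ — violates constraint (ii): word begins with /f/ → not permitted
/flu/ — violates constraint (ii): word begins with /f/ → not permitted
Permitted: /tka/ → 1.

1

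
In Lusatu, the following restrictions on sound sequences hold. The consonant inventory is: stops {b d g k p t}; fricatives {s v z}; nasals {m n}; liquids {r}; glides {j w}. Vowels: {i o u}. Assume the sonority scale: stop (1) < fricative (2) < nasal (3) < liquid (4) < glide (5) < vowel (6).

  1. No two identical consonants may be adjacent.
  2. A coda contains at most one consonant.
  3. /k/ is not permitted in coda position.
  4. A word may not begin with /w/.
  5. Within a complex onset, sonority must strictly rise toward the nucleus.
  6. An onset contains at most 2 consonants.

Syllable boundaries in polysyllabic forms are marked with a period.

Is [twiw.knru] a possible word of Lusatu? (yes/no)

no

[twiw.knru] — violates constraint 6: syllable 2 onset /knr/ has 3 consonants (> 2) → ill-formed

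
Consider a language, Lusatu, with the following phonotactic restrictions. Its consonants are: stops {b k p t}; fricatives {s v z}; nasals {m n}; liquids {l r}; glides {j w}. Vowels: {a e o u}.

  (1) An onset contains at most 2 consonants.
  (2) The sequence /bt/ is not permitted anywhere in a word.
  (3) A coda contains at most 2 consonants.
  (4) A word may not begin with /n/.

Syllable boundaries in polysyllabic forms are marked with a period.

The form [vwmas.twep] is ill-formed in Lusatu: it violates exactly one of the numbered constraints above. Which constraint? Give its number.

1

[vwmas.twep]: syllable 1 onset /vwm/ has 3 consonants (> 2).
This is a violation of constraint 1: "An onset contains at most 2 consonants."
The remaining constraints (2, 3, 4) are satisfied.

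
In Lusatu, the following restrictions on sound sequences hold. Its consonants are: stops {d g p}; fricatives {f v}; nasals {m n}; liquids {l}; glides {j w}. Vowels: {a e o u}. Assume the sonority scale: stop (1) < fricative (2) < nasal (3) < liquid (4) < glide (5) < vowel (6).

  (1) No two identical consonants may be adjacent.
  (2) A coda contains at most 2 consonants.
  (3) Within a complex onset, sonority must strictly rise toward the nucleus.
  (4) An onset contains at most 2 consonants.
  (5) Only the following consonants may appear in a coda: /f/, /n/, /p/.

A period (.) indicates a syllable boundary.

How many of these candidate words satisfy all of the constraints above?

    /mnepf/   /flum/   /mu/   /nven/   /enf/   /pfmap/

/mnepf/ — violates constraint 3: syllable 1 onset /mn/: /m/ (nasal, 3) → /n/ (nasal, 3) does not rise → not permitted
/flum/ — violates constraint 5: syllable 1 coda contains /m/, which is not a licensed coda consonant → not permitted
/mu/ — σ1 onset /m/, coda /∅/ ok → permitted
/nven/ — violates constraint 3: syllable 1 onset /nv/: /n/ (nasal, 3) → /v/ (fricative, 2) does not rise → not permitted
/enf/ — σ1 onset /∅/, coda /nf/ (2C) ok → permitted
/pfmap/ — violates constraint 4: syllable 1 onset /pfm/ has 3 consonants (> 2) → not permitted
Permitted: /mu/, /enf/ → 2.

2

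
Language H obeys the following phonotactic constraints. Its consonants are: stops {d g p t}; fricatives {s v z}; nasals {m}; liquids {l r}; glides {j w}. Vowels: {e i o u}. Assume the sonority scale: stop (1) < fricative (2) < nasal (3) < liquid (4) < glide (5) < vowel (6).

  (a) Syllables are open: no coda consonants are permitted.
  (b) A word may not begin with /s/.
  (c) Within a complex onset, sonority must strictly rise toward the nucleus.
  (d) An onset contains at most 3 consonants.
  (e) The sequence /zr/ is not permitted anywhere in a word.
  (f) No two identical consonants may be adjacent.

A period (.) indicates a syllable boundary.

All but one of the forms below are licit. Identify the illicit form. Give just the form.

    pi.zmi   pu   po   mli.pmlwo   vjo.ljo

pi.zmi — σ1 onset /p/, coda /∅/ ok; σ2 onset /zm/ (2→3 rises), coda /∅/ ok → licit
pu — σ1 onset /p/, coda /∅/ ok → licit
po — σ1 onset /p/, coda /∅/ ok → licit
mli.pmlwo — violates constraint (d): syllable 2 onset /pmlw/ has 4 consonants (> 3) → illicit
vjo.ljo — σ1 onset /vj/ (2→5 rises), coda /∅/ ok; σ2 onset /lj/ (4→5 rises), coda /∅/ ok → licit

mli.pmlwo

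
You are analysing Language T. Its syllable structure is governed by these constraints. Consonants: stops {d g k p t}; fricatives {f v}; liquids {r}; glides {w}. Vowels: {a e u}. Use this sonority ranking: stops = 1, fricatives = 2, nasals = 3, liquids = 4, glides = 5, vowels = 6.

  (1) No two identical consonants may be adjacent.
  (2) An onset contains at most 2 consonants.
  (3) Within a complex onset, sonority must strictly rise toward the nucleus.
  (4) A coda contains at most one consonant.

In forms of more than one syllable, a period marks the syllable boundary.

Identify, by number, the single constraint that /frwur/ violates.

2

/frwur/: syllable 1 onset /frw/ has 3 consonants (> 2).
This is a violation of constraint 2: "An onset contains at most 2 consonants."
The remaining constraints (1, 3, 4) are satisfied.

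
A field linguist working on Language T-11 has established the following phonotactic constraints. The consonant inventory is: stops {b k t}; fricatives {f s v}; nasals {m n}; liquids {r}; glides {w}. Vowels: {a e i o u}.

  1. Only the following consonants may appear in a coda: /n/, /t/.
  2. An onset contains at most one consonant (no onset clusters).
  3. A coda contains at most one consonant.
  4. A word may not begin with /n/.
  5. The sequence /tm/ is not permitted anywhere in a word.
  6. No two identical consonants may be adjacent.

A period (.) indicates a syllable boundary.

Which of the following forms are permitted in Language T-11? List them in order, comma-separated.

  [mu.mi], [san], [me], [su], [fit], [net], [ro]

[mu.mi] — σ1 onset /m/, coda /∅/ ok; σ2 onset /m/, coda /∅/ ok → permitted
[san] — σ1 onset /s/, coda /n/ ok → permitted
[me] — σ1 onset /m/, coda /∅/ ok → permitted
[su] — σ1 onset /s/, coda /∅/ ok → permitted
[fit] — σ1 onset /f/, coda /t/ ok → permitted
[net] — violates constraint 4: word begins with /n/ → not permitted
[ro] — σ1 onset /r/, coda /∅/ ok → permitted

[mu.mi], [san], [me], [su], [fit], [ro]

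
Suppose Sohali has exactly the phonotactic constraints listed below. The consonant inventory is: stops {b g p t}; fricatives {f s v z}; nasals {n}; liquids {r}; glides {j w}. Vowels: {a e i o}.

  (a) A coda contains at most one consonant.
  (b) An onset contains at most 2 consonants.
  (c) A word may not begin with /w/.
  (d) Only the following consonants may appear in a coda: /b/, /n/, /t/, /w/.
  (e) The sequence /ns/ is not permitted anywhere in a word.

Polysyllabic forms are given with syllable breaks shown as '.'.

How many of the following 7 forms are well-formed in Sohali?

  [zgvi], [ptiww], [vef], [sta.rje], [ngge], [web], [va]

2

[zgvi] — violates constraint (b): syllable 1 onset /zgv/ has 3 consonants (> 2) → ill-formed
[ptiww] — violates constraint (a): syllable 1 coda /ww/ has 2 consonants (> 1) → ill-formed
[vef] — violates constraint (d): syllable 1 coda contains /f/, which is not a licensed coda consonant → ill-formed
[sta.rje] — σ1 onset /st/ (2C), coda /∅/ ok; σ2 onset /rj/ (2C), coda /∅/ ok → well-formed
[ngge] — violates constraint (b): syllable 1 onset /ngg/ has 3 consonants (> 2) → ill-formed
[web] — violates constraint (c): word begins with /w/ → ill-formed
[va] — σ1 onset /v/, coda /∅/ ok → well-formed
Well-formed: [sta.rje], [va] → 2.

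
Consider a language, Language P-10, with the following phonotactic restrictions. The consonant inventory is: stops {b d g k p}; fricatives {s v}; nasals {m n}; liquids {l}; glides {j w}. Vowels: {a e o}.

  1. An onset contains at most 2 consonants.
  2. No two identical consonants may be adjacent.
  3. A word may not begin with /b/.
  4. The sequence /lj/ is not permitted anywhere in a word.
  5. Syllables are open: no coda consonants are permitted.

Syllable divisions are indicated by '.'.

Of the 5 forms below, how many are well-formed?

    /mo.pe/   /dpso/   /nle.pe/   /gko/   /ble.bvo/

/mo.pe/ — σ1 onset /m/, coda /∅/ ok; σ2 onset /p/, coda /∅/ ok → well-formed
/dpso/ — violates constraint 1: syllable 1 onset /dps/ has 3 consonants (> 2) → ill-formed
/nle.pe/ — σ1 onset /nl/ (2C), coda /∅/ ok; σ2 onset /p/, coda /∅/ ok → well-formed
/gko/ — σ1 onset /gk/ (2C), coda /∅/ ok → well-formed
/ble.bvo/ — violates constraint 3: word begins with /b/ → ill-formed
Well-formed: /mo.pe/, /nle.pe/, /gko/ → 3.

3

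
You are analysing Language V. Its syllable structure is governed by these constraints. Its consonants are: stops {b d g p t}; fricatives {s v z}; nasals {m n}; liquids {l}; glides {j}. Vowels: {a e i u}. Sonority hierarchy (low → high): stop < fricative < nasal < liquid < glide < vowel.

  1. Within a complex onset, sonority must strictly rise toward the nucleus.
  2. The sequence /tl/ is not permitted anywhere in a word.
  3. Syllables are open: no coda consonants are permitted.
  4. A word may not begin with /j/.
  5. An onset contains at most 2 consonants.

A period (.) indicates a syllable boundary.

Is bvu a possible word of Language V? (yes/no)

yes

bvu — σ1 onset /bv/ (1→2 rises), coda /∅/ ok → well-formed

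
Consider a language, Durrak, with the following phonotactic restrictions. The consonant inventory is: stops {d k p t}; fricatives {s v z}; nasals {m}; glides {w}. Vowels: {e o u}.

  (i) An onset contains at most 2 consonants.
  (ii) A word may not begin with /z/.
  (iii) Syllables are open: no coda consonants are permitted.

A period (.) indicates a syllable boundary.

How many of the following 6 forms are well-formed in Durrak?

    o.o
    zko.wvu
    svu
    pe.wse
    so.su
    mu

5

o.o — σ1 onset /∅/, coda /∅/ ok; σ2 onset /∅/, coda /∅/ ok → well-formed
zko.wvu — violates constraint (ii): word begins with /z/ → ill-formed
svu — σ1 onset /sv/ (2C), coda /∅/ ok → well-formed
pe.wse — σ1 onset /p/, coda /∅/ ok; σ2 onset /ws/ (2C), coda /∅/ ok → well-formed
so.su — σ1 onset /s/, coda /∅/ ok; σ2 onset /s/, coda /∅/ ok → well-formed
mu — σ1 onset /m/, coda /∅/ ok → well-formed
Well-formed: o.o, svu, pe.wse, so.su, mu → 5.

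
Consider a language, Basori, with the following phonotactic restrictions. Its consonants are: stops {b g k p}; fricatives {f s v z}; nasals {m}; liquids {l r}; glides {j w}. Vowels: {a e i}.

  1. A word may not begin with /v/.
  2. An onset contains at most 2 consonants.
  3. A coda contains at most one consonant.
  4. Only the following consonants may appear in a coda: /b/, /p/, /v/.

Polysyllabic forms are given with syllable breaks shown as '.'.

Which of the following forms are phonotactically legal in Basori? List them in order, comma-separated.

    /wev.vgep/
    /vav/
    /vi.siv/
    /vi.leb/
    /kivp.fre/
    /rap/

/wev.vgep/, /rap/

/wev.vgep/ — σ1 onset /w/, coda /v/ ok; σ2 onset /vg/ (2C), coda /p/ ok → phonotactically legal
/vav/ — violates constraint 1: word begins with /v/ → phonotactically illegal
/vi.siv/ — violates constraint 1: word begins with /v/ → phonotactically illegal
/vi.leb/ — violates constraint 1: word begins with /v/ → phonotactically illegal
/kivp.fre/ — violates constraint 3: syllable 1 coda /vp/ has 2 consonants (> 1) → phonotactically illegal
/rap/ — σ1 onset /r/, coda /p/ ok → phonotactically legal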